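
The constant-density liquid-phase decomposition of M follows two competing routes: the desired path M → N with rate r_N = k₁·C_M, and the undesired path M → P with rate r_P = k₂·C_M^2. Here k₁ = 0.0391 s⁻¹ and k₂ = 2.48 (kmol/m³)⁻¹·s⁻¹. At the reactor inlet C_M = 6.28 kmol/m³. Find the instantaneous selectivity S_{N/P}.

S_{N/P} = r_N/r_P = (k₁·C_M)/(k₂·C_M^2) = (k₁/k₂)·C_M⁻¹.
= (0.0391×6.280) / (2.48×6.280^2) = 0.2455/97.81 = 0.00251.
The undesired path is higher order in M, so low C_M (CSTR or dilute feed) favours N.

0.00251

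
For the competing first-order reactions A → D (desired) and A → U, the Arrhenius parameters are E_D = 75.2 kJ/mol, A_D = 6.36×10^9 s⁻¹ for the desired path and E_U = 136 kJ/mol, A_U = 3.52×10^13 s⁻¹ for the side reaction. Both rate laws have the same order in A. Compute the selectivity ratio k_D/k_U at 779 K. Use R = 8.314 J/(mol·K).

2.16

k_D/k_U = (A_D/A_U)·exp[−(E_D−E_U)/(RT)] = (A_D/A_U)·exp[(E_U−E_D)/(RT)].
(E_U−E_D)/(RT) = (136−75.2)×10³/(8.314×779) = 60800/6477 = 9.388.
k_D/k_U = (6.36×10^9/3.52×10^13)·exp(9.388) = 1.807×10^-4 × 11940 = 2.16.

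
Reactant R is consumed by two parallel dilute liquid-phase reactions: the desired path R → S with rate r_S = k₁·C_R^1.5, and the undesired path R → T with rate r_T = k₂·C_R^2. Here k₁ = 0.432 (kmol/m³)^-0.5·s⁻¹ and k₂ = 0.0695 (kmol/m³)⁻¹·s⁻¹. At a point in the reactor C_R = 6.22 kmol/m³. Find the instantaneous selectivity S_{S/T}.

2.49

S_{S/T} = r_S/r_T = (k₁·C_R^1.5)/(k₂·C_R^2) = (k₁/k₂)·C_R^-0.5.
= (0.432×6.220^1.5) / (0.0695×6.220^2) = 6.701/2.689 = 2.49.
The undesired path is higher order in R, so low C_R (CSTR or dilute feed) favours S.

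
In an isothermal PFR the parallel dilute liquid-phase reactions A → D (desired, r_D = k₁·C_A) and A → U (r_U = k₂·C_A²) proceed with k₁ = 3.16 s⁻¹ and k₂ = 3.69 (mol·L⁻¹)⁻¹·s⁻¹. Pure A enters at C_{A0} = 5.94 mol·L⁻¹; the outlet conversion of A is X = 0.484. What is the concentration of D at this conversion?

0.471 mol·L⁻¹

C_A = C_{A0}(1−X) = 3.065 mol·L⁻¹.
Along a PFR/batch, dC_D/dC_A = −r_D/(r_D+r_U) = −k₁/(k₁+k₂·C_A).
Integrating from C_{A0} to C_A: C_D = (3.16/3.69)·ln[(3.16+3.69·5.94)/(3.16+3.69·3.07)] = 0.8564·ln(25.08/14.47) = 0.4709 mol·L⁻¹.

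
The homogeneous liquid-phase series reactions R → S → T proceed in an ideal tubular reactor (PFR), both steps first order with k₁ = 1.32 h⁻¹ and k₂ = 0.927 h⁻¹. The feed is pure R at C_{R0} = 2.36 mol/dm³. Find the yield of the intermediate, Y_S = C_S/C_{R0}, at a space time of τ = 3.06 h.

The intermediate concentration in a first-order A→B→C sequence is C_S = k₁C_{R0}(e^(−k₁τ) − e^(−k₂τ))/(k₂−k₁).
e^(−k₁τ) = e^(−1.32×3.06) = e^(−4.039) = 0.01761; e^(−k₂τ) = e^(−2.837) = 0.05862.
C_S = 1.32×2.36/(0.927−1.32) × (0.01761−0.05862) = (-7.927)×(-0.04101) = 0.3251 mol/dm³.
Y_S = C_S/C_{R0} = 0.3251/2.36 = 0.138.

0.138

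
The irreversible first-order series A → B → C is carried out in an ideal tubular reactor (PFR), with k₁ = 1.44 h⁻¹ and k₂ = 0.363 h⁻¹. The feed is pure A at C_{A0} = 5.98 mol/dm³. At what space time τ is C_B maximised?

1.28 h

For first-order series the maximum of C_B occurs at τ_opt = ln(k₂/k₁)/(k₂−k₁).
= ln(0.363/1.44)/(0.363−1.44) = ln(0.2521)/-1.077 = -1.378/-1.077 = 1.28 h.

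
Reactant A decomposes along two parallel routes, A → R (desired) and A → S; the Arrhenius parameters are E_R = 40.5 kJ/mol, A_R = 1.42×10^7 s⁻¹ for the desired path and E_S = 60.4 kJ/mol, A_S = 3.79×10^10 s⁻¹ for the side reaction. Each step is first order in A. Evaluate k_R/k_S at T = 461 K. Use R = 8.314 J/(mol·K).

0.0674

k_R/k_S = (A_R/A_S)·exp[−(E_R−E_S)/(RT)] = (A_R/A_S)·exp[(E_S−E_R)/(RT)].
(E_S−E_R)/(RT) = (60.4−40.5)×10³/(8.314×461) = 19900/3833 = 5.192.
k_R/k_S = (1.42×10^7/3.79×10^10)·exp(5.192) = 3.747×10^-4 × 179.8 = 0.0674.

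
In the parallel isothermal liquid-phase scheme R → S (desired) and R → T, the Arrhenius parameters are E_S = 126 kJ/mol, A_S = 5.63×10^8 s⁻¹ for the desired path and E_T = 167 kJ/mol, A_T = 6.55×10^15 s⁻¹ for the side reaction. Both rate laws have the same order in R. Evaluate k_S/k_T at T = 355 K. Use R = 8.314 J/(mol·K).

0.0927

k_S/k_T = (A_S/A_T)·exp[−(E_S−E_T)/(RT)] = (A_S/A_T)·exp[(E_T−E_S)/(RT)].
(E_T−E_S)/(RT) = (167−126)×10³/(8.314×355) = 41000/2951 = 13.89.
k_S/k_T = (5.63×10^8/6.55×10^15)·exp(13.89) = 8.595×10^-8 × 1.079×10^6 = 0.0927.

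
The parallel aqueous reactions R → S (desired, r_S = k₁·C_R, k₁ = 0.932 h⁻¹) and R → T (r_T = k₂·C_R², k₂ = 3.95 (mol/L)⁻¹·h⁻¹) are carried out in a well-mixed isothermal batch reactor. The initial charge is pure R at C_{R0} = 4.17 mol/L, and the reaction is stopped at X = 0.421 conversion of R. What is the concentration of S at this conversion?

0.120 mol/L

C_R = C_{R0}(1−X) = 2.414 mol/L.
Along a PFR/batch, dC_S/dC_R = −r_S/(r_S+r_T) = −k₁/(k₁+k₂·C_R).
Integrating from C_{R0} to C_R: C_S = (0.932/3.95)·ln[(0.932+3.95·4.17)/(0.932+3.95·2.41)] = 0.2359·ln(17.40/10.47) = 0.1199 mol/L.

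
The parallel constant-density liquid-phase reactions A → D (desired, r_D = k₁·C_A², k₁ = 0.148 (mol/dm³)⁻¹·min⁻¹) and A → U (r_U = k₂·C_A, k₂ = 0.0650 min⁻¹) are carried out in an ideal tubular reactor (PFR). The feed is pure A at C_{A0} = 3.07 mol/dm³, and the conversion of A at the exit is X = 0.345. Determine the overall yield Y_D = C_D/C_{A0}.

C_A = C_{A0}(1−X) = 2.011 mol/dm³.
Along a PFR/batch, dC_U/dC_A = −r_U/(r_D+r_U) = −k₂/(k₂+k₁·C_A).
Integrating from C_{A0} to C_A: C_U = (0.0650/0.148)·ln[(0.0650+0.148·3.07)/(0.0650+0.148·2.01)] = 0.4392·ln(0.5194/0.3626) = 0.1578 mol/dm³.
Then C_D = (C_{A0}−C_A) − C_U = 1.059 − 0.1578 = 0.9014 mol/dm³.
Y_D = C_D/C_{A0} = 0.9014/3.07 = 0.294.

0.294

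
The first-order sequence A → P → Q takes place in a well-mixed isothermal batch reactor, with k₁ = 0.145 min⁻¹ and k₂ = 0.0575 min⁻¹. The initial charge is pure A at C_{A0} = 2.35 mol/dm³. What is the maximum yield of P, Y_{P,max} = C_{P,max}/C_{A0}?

0.545

At the optimum, C_{P,max}/C_{A0} = (k₁/k₂)^[k₂/(k₂−k₁)].
= (0.145/0.0575)^(0.0575/(0.0575−0.145)) = (2.522)^(-0.6571) = 0.5445.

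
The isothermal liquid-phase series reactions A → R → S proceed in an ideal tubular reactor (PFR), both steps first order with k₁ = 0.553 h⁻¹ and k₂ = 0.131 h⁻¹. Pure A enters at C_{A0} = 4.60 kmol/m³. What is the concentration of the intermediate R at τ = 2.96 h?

2.92 kmol/m³

For first-order series with pure A initially, C_R(τ) = k₁C_{A0}/(k₂−k₁)·(e^(−k₁τ) − e^(−k₂τ)).
e^(−k₁τ) = e^(−0.553×2.96) = e^(−1.637) = 0.1946; e^(−k₂τ) = e^(−0.3878) = 0.6786.
C_R = 0.553×4.60/(0.131−0.553) × (0.1946−0.6786) = (-6.028)×(-0.4840) = 2.917 kmol/m³.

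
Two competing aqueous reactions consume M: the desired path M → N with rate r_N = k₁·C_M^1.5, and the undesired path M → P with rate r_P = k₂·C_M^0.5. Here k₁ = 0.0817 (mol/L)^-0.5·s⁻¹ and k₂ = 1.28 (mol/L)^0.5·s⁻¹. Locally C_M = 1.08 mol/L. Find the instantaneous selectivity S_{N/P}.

S_{N/P} = r_N/r_P = (k₁·C_M^1.5)/(k₂·C_M^0.5) = (k₁/k₂)·C_M.
= (0.0817×1.080^1.5) / (1.28×1.080^0.5) = 0.09170/1.330 = 0.0689.

0.0689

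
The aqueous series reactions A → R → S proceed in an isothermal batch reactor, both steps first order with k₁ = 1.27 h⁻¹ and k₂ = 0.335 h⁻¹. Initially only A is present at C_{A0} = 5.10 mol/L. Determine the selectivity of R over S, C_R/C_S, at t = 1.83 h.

Solving the coupled first-order balances gives C_R(t) = [k₁/(k₂−k₁)]·C_{A0}·(e^(−k₁t) − e^(−k₂t)).
e^(−k₁t) = e^(−1.27×1.83) = e^(−2.324) = 0.09787; e^(−k₂t) = e^(−0.6131) = 0.5417.
C_R = 1.27×5.10/(0.335−1.27) × (0.09787−0.5417) = (-6.927)×(-0.4438) = 3.074 mol/L.
C_A = C_{A0}e^(−k₁t) = 0.4991 mol/L, so C_S = C_{A0}−C_A−C_R = 1.526 mol/L; C_R/C_S = 2.01.

2.01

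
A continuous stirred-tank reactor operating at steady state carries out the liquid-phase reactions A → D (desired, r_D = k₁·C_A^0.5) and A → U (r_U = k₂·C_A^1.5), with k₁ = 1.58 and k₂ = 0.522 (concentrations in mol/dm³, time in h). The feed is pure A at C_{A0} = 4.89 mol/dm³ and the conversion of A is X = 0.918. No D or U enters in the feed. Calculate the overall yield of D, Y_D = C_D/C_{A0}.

Exit C_A = C_{A0}(1−X) = 4.89×0.0820 = 0.4010 mol/dm³.
A CSTR operates uniformly at the exit composition, giving r_D = 1.001 and r_U = 0.1325 (each k·C_A^n at C_A = 0.4010).
Fraction of consumed A going to D: r_D/(r_D+r_U) = 0.8830.
C_D = 0.8830·C_{A0}·X = 0.8830×4.89×0.918 = 3.96 mol/dm³; Y_D = C_D/C_{A0} = 0.811.

0.811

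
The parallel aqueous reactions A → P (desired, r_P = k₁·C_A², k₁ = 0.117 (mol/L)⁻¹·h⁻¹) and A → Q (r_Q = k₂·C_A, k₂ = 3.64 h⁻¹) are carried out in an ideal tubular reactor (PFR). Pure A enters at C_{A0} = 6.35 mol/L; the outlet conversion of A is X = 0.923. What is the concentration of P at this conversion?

C_A = C_{A0}(1−X) = 0.4889 mol/L.
Along a PFR/batch, dC_Q/dC_A = −r_Q/(r_P+r_Q) = −k₂/(k₂+k₁·C_A).
Integrating from C_{A0} to C_A: C_Q = (3.64/0.117)·ln[(3.64+0.117·6.35)/(3.64+0.117·0.489)] = 31.11·ln(4.383/3.697) = 5.293 mol/L.
Then C_P = (C_{A0}−C_A) − C_Q = 5.861 − 5.293 = 0.5677 mol/L.

0.568 mol/L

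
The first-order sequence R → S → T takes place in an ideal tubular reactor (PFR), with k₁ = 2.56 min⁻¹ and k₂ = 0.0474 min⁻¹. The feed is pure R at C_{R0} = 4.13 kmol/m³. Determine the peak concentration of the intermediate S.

3.83 kmol/m³

For a first-order series the maximum intermediate yield is C_{S,max}/C_{R0} = (k₁/k₂)^[k₂/(k₂−k₁)].
= (2.56/0.0474)^(0.0474/(0.0474−2.56)) = (54.01)^(-0.01886) = 0.9275.
C_{S,max} = 0.9275×4.13 = 3.83 kmol/m³.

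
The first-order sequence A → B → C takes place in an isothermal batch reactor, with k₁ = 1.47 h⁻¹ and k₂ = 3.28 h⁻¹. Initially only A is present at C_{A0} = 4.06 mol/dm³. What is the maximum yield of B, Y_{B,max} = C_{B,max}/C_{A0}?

At the optimum, C_{B,max}/C_{A0} = (k₁/k₂)^[k₂/(k₂−k₁)].
= (1.47/3.28)^(3.28/(3.28−1.47)) = (0.4482)^(1.812) = 0.2335.

0.234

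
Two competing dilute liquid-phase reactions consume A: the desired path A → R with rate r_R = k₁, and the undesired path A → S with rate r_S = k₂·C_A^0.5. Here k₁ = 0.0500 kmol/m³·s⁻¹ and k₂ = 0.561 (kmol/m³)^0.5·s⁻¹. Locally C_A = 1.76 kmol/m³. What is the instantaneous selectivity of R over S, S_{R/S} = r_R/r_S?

0.0672

S_{R/S} = r_R/r_S = (k₁)/(k₂·C_A^0.5) = (k₁/k₂)·C_A^-0.5.
= (0.0500) / (0.561×1.760^0.5) = 0.05000/0.7443 = 0.0672.
The undesired path is higher order in A, so low C_A (CSTR or dilute feed) favours R.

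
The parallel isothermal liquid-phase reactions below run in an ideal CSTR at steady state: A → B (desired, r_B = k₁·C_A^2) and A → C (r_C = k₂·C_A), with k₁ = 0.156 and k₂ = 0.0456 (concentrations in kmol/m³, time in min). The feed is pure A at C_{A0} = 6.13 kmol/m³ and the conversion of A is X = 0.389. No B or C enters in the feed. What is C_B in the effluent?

Exit C_A = C_{A0}(1−X) = 6.13×0.611 = 3.745 kmol/m³.
A CSTR operates uniformly at the exit composition, giving r_B = 2.188 and r_C = 0.1708 (each k·C_A^n at C_A = 3.745).
Fraction of consumed A going to B: r_B/(r_B+r_C) = 0.9276.
C_B = 0.9276·C_{A0}·X = 0.9276×6.13×0.389 = 2.21 kmol/m³.

2.21 kmol/m³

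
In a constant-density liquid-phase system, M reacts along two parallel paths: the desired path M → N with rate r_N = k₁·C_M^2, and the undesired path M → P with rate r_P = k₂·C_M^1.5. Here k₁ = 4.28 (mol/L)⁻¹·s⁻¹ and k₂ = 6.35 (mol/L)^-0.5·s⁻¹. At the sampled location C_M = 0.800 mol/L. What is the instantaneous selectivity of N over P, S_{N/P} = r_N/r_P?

0.603

S_{N/P} = r_N/r_P = (k₁·C_M^2)/(k₂·C_M^1.5) = (k₁/k₂)·C_M^0.5.
= (4.28×0.8000^2) / (6.35×0.8000^1.5) = 2.739/4.544 = 0.603.
Since the desired path is higher order in M, keeping C_M high (PFR or concentrated feed) favours N.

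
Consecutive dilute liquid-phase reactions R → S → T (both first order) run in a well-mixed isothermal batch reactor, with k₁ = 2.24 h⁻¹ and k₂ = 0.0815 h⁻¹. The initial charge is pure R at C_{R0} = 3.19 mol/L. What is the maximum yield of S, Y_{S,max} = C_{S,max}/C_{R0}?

Evaluating C_S at t_opt = ln(k₂/k₁)/(k₂−k₁) gives C_{S,max}/C_{R0} = (k₁/k₂)^[k₂/(k₂−k₁)].
= (2.24/0.0815)^(0.0815/(0.0815−2.24)) = (27.48)^(-0.03776) = 0.8824.

0.882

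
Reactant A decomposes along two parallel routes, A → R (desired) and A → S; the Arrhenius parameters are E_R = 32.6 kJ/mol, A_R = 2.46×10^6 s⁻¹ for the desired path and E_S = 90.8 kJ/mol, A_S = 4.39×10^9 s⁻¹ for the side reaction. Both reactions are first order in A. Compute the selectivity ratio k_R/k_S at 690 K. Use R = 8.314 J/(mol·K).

14.3

k_R/k_S = (A_R/A_S)·exp[−(E_R−E_S)/(RT)] = (A_R/A_S)·exp[(E_S−E_R)/(RT)].
(E_S−E_R)/(RT) = (90.8−32.6)×10³/(8.314×690) = 58200/5737 = 10.15.
k_R/k_S = (2.46×10^6/4.39×10^9)·exp(10.15) = 5.604×10^-4 × 25470 = 14.3.
Since E_R < E_S, lowering the temperature improves selectivity toward R.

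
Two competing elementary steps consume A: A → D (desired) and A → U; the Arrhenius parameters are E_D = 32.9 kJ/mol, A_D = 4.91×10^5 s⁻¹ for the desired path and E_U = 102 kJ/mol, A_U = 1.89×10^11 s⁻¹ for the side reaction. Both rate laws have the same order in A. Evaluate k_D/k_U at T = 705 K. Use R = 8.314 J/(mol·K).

k_D/k_U = (A_D/A_U)·exp[−(E_D−E_U)/(RT)] = (A_D/A_U)·exp[(E_U−E_D)/(RT)].
(E_U−E_D)/(RT) = (102−32.9)×10³/(8.314×705) = 69100/5861 = 11.79.
k_D/k_U = (4.91×10^5/1.89×10^11)·exp(11.79) = 2.598×10^-6 × 1.318×10^5 = 0.342.
Since E_D < E_U, lowering the temperature improves selectivity toward D.

0.342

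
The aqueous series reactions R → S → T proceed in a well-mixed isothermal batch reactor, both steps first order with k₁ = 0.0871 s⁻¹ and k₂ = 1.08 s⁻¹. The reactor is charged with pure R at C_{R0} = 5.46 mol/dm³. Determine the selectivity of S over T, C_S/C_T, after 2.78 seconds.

Solving the coupled first-order balances gives C_S(t) = [k₁/(k₂−k₁)]·C_{R0}·(e^(−k₁t) − e^(−k₂t)).
e^(−k₁t) = e^(−0.0871×2.78) = e^(−0.2421) = 0.7849; e^(−k₂t) = e^(−3.002) = 0.04967.
C_S = 0.0871×5.46/(1.08−0.0871) × (0.7849−0.04967) = 0.4790×0.7353 = 0.3522 mol/dm³.
C_R = C_{R0}e^(−k₁t) = 4.286 mol/dm³, so C_T = C_{R0}−C_R−C_S = 0.8220 mol/dm³; C_S/C_T = 0.428.

0.428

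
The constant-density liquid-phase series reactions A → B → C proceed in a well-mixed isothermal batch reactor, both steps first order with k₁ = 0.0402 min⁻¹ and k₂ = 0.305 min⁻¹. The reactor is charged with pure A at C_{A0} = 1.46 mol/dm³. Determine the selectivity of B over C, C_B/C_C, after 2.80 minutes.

Solving the coupled first-order balances gives C_B(t) = [k₁/(k₂−k₁)]·C_{A0}·(e^(−k₁t) − e^(−k₂t)).
e^(−k₁t) = e^(−0.0402×2.80) = e^(−0.1126) = 0.8935; e^(−k₂t) = e^(−0.8540) = 0.4257.
C_B = 0.0402×1.46/(0.305−0.0402) × (0.8935−0.4257) = 0.2216×0.4678 = 0.1037 mol/dm³.
C_A = C_{A0}e^(−k₁t) = 1.305 mol/dm³, so C_C = C_{A0}−C_A−C_B = 0.05173 mol/dm³; C_B/C_C = 2.00.

2.00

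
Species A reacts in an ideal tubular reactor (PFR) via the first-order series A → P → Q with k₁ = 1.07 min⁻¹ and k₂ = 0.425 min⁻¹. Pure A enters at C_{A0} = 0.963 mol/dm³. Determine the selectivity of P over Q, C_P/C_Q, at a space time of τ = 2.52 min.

0.959

The intermediate concentration in a first-order A→B→C sequence is C_P = k₁C_{A0}(e^(−k₁τ) − e^(−k₂τ))/(k₂−k₁).
e^(−k₁τ) = e^(−1.07×2.52) = e^(−2.696) = 0.06745; e^(−k₂τ) = e^(−1.071) = 0.3427.
C_P = 1.07×0.963/(0.425−1.07) × (0.06745−0.3427) = (-1.598)×(-0.2752) = 0.4397 mol/dm³.
C_A = C_{A0}e^(−k₁τ) = 0.06495 mol/dm³, so C_Q = C_{A0}−C_A−C_P = 0.4584 mol/dm³; C_P/C_Q = 0.959.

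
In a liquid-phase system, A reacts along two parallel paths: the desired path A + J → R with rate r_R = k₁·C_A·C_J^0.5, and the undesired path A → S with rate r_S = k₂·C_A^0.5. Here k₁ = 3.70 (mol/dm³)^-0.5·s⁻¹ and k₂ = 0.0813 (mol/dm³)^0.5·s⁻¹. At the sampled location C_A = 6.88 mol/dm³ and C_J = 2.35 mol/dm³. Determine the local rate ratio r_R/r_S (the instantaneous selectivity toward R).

183

S_{R/S} = r_R/r_S = (k₁·C_A·C_J^0.5)/(k₂·C_A^0.5) = (k₁/k₂)·C_A^0.5·C_J^0.5.
= (3.70×6.880×2.350^0.5) / (0.0813×6.880^0.5) = 39.02/0.2132 = 183.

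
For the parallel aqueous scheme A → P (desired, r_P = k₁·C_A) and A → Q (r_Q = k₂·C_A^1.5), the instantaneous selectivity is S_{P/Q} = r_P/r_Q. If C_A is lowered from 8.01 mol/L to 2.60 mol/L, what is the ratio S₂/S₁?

S_{P/Q} = (k₁/k₂)·C_A^-0.5, so S₂/S₁ = (C_{A,2}/C_{A,1})^-0.5.
= (2.60/8.01)^(-0.5) = (0.3246)^(-0.5) = 1.76.
Selectivity toward P rises as C_A falls — low-concentration operation is favoured.

1.76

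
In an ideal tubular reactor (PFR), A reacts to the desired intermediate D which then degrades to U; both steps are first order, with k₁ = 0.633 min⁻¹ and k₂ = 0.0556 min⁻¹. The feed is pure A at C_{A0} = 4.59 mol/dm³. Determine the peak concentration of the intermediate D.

Evaluating C_D at τ_opt = ln(k₂/k₁)/(k₂−k₁) gives C_{D,max}/C_{A0} = (k₁/k₂)^[k₂/(k₂−k₁)].
= (0.633/0.0556)^(0.0556/(0.0556−0.633)) = (11.38)^(-0.09629) = 0.7912.
C_{D,max} = 0.7912×4.59 = 3.63 mol/dm³.

3.63 mol/dm³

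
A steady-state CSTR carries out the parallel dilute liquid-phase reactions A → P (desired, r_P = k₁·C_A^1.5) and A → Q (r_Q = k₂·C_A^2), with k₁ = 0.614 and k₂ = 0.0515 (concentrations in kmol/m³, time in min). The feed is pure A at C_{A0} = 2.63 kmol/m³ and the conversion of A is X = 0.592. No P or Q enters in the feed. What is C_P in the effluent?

1.43 kmol/m³

Exit C_A = C_{A0}(1−X) = 2.63×0.408 = 1.073 kmol/m³.
In a CSTR the entire volume is at exit conditions, so r_P = 0.614×1.073^1.5 = 0.6825 and r_Q = 0.0515×1.073^2 = 0.05930.
Fraction of consumed A going to P: r_P/(r_P+r_Q) = 0.9201.
C_P = 0.9201·C_{A0}·X = 0.9201×2.63×0.592 = 1.43 kmol/m³.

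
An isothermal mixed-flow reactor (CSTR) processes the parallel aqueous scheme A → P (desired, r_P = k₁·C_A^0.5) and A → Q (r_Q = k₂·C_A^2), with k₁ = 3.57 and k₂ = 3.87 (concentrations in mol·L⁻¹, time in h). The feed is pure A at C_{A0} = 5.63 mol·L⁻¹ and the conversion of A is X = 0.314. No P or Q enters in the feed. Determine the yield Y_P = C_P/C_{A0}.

0.0340

Exit C_A = C_{A0}(1−X) = 5.63×0.686 = 3.862 mol·L⁻¹.
A CSTR operates uniformly at the exit composition, giving r_P = 7.016 and r_Q = 57.73 (each k·C_A^n at C_A = 3.862).
Fraction of consumed A going to P: r_P/(r_P+r_Q) = 0.1084.
C_P = 0.1084·C_{A0}·X = 0.1084×5.63×0.314 = 0.192 mol·L⁻¹; Y_P = C_P/C_{A0} = 0.0340.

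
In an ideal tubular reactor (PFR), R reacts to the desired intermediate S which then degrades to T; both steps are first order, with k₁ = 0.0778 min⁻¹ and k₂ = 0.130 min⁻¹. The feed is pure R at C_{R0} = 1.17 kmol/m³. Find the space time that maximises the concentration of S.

9.84 min

The intermediate peaks when r₁ = r₂, i.e. k₁e^(−k₁τ) = k₂e^(−k₂τ), giving τ_opt = ln(k₂/k₁)/(k₂−k₁).
= ln(0.130/0.0778)/(0.130−0.0778) = ln(1.671)/0.05220 = 0.5134/0.05220 = 9.84 min.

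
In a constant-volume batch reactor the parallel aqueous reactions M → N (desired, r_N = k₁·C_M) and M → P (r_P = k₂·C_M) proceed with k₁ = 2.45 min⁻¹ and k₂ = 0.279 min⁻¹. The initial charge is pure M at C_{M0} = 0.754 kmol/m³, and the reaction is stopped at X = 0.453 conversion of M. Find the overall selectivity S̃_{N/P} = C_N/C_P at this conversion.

8.78

C_M = C_{M0}(1−X) = 0.4124 kmol/m³.
Both paths are first order in M, so the instantaneous fraction to N is constant: dC_N/d(−C_M) = k₁/(k₁+k₂) = 0.8978.
C_N = 0.8978·(C_{M0}−C_M) = 0.8978×0.3416 = 0.307 kmol/m³.
C_P = (C_{M0}−C_M)−C_N = 0.03492 kmol/m³; S̃_{N/P} = 0.3066/0.03492 = 8.78.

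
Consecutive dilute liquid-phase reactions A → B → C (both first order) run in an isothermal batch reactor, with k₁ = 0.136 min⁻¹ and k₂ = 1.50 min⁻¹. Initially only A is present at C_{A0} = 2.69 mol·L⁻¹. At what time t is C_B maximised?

1.76 min

For first-order series the maximum of C_B occurs at t_opt = ln(k₂/k₁)/(k₂−k₁).
= ln(1.50/0.136)/(1.50−0.136) = ln(11.03)/1.364 = 2.401/1.364 = 1.76 min.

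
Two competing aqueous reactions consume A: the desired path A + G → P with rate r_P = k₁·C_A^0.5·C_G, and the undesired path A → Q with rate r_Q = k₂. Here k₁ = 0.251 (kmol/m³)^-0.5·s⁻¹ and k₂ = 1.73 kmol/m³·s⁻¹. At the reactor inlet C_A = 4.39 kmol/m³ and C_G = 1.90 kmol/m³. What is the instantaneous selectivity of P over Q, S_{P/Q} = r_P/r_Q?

S_{P/Q} = r_P/r_Q = (k₁·C_A^0.5·C_G)/(k₂) = (k₁/k₂)·C_A^0.5·C_G.
= (0.251×4.390^0.5×1.900) / (1.73) = 0.9992/1.730 = 0.578.
Since the desired path is higher order in A, keeping C_A high (PFR or concentrated feed) favours P.

0.578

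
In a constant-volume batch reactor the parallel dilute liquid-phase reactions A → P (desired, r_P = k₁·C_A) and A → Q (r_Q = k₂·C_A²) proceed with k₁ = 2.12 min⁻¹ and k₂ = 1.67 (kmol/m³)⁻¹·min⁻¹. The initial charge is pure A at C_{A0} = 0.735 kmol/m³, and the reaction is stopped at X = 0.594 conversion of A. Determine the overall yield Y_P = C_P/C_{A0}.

C_A = C_{A0}(1−X) = 0.2984 kmol/m³.
Along a PFR/batch, dC_P/dC_A = −r_P/(r_P+r_Q) = −k₁/(k₁+k₂·C_A).
Integrating from C_{A0} to C_A: C_P = (2.12/1.67)·ln[(2.12+1.67·0.735)/(2.12+1.67·0.298)] = 1.269·ln(3.347/2.618) = 0.3119 kmol/m³.
Y_P = C_P/C_{A0} = 0.3119/0.735 = 0.424.

0.424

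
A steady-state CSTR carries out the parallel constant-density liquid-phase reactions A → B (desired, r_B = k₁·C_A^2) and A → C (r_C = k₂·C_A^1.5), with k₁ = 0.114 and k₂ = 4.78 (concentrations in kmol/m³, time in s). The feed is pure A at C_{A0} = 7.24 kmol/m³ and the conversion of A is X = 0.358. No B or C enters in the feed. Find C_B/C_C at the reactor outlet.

Exit C_A = C_{A0}(1−X) = 7.24×0.642 = 4.648 kmol/m³.
A CSTR operates uniformly at the exit composition, giving r_B = 2.463 and r_C = 47.90 (each k·C_A^n at C_A = 4.648).
Overall selectivity = C_B/C_C = r_Bτ/(r_Cτ) = r_B/r_C = 0.0514.

0.0514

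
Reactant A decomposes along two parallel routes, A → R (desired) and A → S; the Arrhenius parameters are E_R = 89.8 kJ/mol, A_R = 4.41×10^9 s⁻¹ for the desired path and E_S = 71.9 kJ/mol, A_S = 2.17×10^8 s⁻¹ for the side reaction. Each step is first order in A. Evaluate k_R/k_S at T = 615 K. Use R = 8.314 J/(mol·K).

With equal orders, S_{R/S} = k_R/k_S = (A_R/A_S)·exp[(E_S−E_R)/(RT)].
(E_S−E_R)/(RT) = (71.9−89.8)×10³/(8.314×615) = -17900/5113 = -3.501.
k_R/k_S = (4.41×10^9/2.17×10^8)·exp(-3.501) = 20.32 × 0.03017 = 0.613.
Since E_R > E_S, raising the temperature improves selectivity toward R.

0.613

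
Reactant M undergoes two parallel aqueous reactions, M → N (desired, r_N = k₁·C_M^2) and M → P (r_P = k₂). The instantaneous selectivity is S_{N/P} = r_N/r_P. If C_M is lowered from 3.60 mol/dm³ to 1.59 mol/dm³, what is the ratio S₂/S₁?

S_{N/P} = (k₁/k₂)·C_M^2, so S₂/S₁ = (C_{M,2}/C_{M,1})^2.
= (1.59/3.60)^2 = (0.4417)^2 = 0.195.

0.195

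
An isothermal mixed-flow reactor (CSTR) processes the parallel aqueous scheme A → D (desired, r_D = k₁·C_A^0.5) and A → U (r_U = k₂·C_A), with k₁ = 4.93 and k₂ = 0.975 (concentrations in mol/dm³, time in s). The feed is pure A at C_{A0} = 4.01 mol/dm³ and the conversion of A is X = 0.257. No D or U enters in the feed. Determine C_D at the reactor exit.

Exit C_A = C_{A0}(1−X) = 4.01×0.743 = 2.979 mol/dm³.
A CSTR operates uniformly at the exit composition, giving r_D = 8.510 and r_U = 2.905 (each k·C_A^n at C_A = 2.979).
Fraction of consumed A going to D: r_D/(r_D+r_U) = 0.7455.
C_D = 0.7455·C_{A0}·X = 0.7455×4.01×0.257 = 0.768 mol/dm³.

0.768 mol/dm³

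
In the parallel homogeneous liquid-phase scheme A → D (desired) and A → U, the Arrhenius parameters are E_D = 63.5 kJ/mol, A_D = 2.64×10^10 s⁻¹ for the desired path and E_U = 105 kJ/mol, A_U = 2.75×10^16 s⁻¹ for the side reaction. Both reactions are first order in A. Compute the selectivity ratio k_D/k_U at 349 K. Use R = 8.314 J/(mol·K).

1.56

k_D/k_U = (A_D/A_U)·exp[−(E_D−E_U)/(RT)] = (A_D/A_U)·exp[(E_U−E_D)/(RT)].
(E_U−E_D)/(RT) = (105−63.5)×10³/(8.314×349) = 41500/2902 = 14.30.
k_D/k_U = (2.64×10^10/2.75×10^16)·exp(14.30) = 9.600×10^-7 × 1.627×10^6 = 1.56.
Since E_D < E_U, lowering the temperature improves selectivity toward D.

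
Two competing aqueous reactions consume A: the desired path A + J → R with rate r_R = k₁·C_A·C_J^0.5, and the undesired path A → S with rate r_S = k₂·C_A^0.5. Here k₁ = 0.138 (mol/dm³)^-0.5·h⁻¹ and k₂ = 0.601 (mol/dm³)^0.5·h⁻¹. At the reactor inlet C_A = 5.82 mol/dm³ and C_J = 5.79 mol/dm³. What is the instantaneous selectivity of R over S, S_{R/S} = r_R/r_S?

1.33

S_{R/S} = r_R/r_S = (k₁·C_A·C_J^0.5)/(k₂·C_A^0.5) = (k₁/k₂)·C_A^0.5·C_J^0.5.
= (0.138×5.820×5.790^0.5) / (0.601×5.820^0.5) = 1.933/1.450 = 1.33.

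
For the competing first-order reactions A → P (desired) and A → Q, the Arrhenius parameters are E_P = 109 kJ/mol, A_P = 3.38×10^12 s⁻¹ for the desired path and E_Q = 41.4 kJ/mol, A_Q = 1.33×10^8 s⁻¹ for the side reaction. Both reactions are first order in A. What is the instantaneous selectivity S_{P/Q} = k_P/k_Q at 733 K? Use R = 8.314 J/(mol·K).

0.387

k_P/k_Q = (A_P/A_Q)·exp[−(E_P−E_Q)/(RT)] = (A_P/A_Q)·exp[(E_Q−E_P)/(RT)].
(E_Q−E_P)/(RT) = (41.4−109)×10³/(8.314×733) = -67600/6094 = -11.09.
k_P/k_Q = (3.38×10^12/1.33×10^8)·exp(-11.09) = 25414 × 1.522×10^-5 = 0.387.
Since E_P > E_Q, raising the temperature improves selectivity toward P.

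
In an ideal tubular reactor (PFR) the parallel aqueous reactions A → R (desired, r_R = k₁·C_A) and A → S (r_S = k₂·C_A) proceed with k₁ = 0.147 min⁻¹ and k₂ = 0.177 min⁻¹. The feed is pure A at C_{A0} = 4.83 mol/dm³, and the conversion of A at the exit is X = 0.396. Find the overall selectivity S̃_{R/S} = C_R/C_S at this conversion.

C_A = C_{A0}(1−X) = 2.917 mol/dm³.
Both paths are first order in A, so the instantaneous fraction to R is constant: dC_R/d(−C_A) = k₁/(k₁+k₂) = 0.4537.
C_R = 0.4537·(C_{A0}−C_A) = 0.4537×1.913 = 0.868 mol/dm³.
C_S = (C_{A0}−C_A)−C_R = 1.045 mol/dm³; S̃_{R/S} = 0.8678/1.045 = 0.831.

0.831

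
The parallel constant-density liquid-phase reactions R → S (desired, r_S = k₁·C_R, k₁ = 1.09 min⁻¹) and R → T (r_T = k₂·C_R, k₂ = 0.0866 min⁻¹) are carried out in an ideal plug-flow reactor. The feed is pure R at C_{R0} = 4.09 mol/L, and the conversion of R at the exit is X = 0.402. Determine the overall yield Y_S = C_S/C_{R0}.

C_R = C_{R0}(1−X) = 2.446 mol/L.
Both paths are first order in R, so the instantaneous fraction to S is constant: dC_S/d(−C_R) = k₁/(k₁+k₂) = 0.9264.
C_S = 0.9264·(C_{R0}−C_R) = 0.9264×1.644 = 1.52 mol/L.
Y_S = C_S/C_{R0} = 1.523/4.09 = 0.372.

0.372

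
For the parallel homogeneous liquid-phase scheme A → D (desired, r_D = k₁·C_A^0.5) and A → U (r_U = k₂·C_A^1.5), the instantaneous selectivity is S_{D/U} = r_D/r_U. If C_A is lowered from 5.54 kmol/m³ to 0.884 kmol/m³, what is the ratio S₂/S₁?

6.27

S_{D/U} = (k₁/k₂)·C_A⁻¹, so S₂/S₁ = (C_{A,2}/C_{A,1})⁻¹.
= 5.54/0.884 = 6.27.
Selectivity toward D rises as C_A falls — low-concentration operation is favoured.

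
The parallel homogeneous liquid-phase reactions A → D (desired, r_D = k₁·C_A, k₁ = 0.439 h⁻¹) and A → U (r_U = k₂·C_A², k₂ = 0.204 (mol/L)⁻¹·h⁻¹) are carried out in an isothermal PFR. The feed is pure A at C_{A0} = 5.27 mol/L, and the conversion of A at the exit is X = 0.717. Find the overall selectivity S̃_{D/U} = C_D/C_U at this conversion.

C_A = C_{A0}(1−X) = 1.491 mol/L.
Along a PFR/batch, dC_D/dC_A = −r_D/(r_D+r_U) = −k₁/(k₁+k₂·C_A).
Integrating from C_{A0} to C_A: C_D = (0.439/0.204)·ln[(0.439+0.204·5.27)/(0.439+0.204·1.49)] = 2.152·ln(1.514/0.7432) = 1.531 mol/L.
C_U = (C_{A0}−C_A)−C_D = 2.247 mol/L; S̃_{D/U} = 1.531/2.247 = 0.681.

0.681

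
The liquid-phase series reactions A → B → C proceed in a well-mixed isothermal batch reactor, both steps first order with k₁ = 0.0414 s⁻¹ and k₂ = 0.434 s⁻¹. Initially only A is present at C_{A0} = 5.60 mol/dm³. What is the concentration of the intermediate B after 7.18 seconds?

0.412 mol/dm³

The intermediate concentration in a first-order A→B→C sequence is C_B = k₁C_{A0}(e^(−k₁t) − e^(−k₂t))/(k₂−k₁).
e^(−k₁t) = e^(−0.0414×7.18) = e^(−0.2973) = 0.7429; e^(−k₂t) = e^(−3.116) = 0.04433.
C_B = 0.0414×5.60/(0.434−0.0414) × (0.7429−0.04433) = 0.5905×0.6985 = 0.4125 mol/dm³.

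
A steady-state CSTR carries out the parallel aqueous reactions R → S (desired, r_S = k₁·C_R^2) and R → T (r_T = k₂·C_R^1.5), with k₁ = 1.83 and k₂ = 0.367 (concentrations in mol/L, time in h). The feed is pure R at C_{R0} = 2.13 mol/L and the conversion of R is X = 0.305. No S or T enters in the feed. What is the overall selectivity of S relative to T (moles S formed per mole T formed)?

Exit C_R = C_{R0}(1−X) = 2.13×0.695 = 1.480 mol/L.
A CSTR operates uniformly at the exit composition, giving r_S = 4.010 and r_T = 0.6610 (each k·C_R^n at C_R = 1.480).
Overall selectivity = C_S/C_T = r_Sτ/(r_Tτ) = r_S/r_T = 6.07.

6.07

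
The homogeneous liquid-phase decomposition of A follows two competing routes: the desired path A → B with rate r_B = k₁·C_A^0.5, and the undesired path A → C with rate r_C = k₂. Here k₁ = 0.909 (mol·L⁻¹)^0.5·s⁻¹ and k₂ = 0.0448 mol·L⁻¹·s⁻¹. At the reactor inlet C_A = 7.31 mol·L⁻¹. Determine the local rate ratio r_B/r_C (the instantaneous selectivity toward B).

54.9

S_{B/C} = r_B/r_C = (k₁·C_A^0.5)/(k₂) = (k₁/k₂)·C_A^0.5.
= (0.909×7.310^0.5) / (0.0448) = 2.458/0.04480 = 54.9.
Since the desired path is higher order in A, keeping C_A high (PFR or concentrated feed) favours B.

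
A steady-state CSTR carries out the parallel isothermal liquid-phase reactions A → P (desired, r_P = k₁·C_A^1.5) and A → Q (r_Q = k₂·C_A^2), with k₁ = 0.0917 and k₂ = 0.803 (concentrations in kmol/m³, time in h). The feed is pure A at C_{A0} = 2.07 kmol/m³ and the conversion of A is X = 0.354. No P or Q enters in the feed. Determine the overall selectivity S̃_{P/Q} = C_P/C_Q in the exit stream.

0.0988

Exit C_A = C_{A0}(1−X) = 2.07×0.646 = 1.337 kmol/m³.
Rates in a CSTR are evaluated at the outlet concentration: r_P = 0.0917×1.337^1.5 = 0.1418, r_Q = 0.803×1.337^2 = 1.436.
Overall selectivity = C_P/C_Q = r_Pτ/(r_Qτ) = r_P/r_Q = 0.0988.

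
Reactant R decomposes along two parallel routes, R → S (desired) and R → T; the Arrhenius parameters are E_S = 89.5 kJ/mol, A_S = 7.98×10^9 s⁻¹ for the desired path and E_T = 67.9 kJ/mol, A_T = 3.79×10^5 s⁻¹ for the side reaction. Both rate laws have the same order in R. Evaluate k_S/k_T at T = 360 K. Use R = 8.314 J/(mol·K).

15.5

Since both paths have the same order in R, the concentration cancels and S_{S/T} = k_S/k_T = (A_S/A_T)·exp[(E_T−E_S)/(RT)].
(E_T−E_S)/(RT) = (67.9−89.5)×10³/(8.314×360) = -21600/2993 = -7.217.
k_S/k_T = (7.98×10^9/3.79×10^5)·exp(-7.217) = 21055 × 7.342×10^-4 = 15.5.
Since E_S > E_T, raising the temperature improves selectivity toward S.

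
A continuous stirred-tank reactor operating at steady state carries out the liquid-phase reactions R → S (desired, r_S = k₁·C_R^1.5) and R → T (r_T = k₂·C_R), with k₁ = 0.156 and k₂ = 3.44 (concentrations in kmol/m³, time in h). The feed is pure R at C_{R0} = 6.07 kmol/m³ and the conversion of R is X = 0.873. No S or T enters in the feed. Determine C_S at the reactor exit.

Exit C_R = C_{R0}(1−X) = 6.07×0.127 = 0.7709 kmol/m³.
Rates in a CSTR are evaluated at the outlet concentration: r_S = 0.156×0.7709^1.5 = 0.1056, r_T = 3.44×0.7709 = 2.652.
Fraction of consumed R going to S: r_S/(r_S+r_T) = 0.03829.
C_S = 0.03829·C_{R0}·X = 0.03829×6.07×0.873 = 0.203 kmol/m³.

0.203 kmol/m³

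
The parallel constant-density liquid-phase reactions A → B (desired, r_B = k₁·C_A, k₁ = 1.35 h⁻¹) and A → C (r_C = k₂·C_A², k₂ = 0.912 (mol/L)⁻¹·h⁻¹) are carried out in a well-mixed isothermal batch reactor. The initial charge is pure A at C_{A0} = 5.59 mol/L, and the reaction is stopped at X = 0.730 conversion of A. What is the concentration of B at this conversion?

C_A = C_{A0}(1−X) = 1.509 mol/L.
Along a PFR/batch, dC_B/dC_A = −r_B/(r_B+r_C) = −k₁/(k₁+k₂·C_A).
Integrating from C_{A0} to C_A: C_B = (1.35/0.912)·ln[(1.35+0.912·5.59)/(1.35+0.912·1.51)] = 1.480·ln(6.448/2.726) = 1.274 mol/L.

1.27 mol/L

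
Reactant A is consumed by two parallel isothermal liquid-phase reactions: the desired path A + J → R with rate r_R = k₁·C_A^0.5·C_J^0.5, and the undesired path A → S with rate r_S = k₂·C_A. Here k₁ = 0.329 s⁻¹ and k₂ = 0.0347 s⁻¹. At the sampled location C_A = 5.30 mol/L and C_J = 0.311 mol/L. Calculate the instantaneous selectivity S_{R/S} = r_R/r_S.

2.30

S_{R/S} = r_R/r_S = (k₁·C_A^0.5·C_J^0.5)/(k₂·C_A) = (k₁/k₂)·C_A^-0.5·C_J^0.5.
= (0.329×5.300^0.5×0.3110^0.5) / (0.0347×5.300) = 0.4224/0.1839 = 2.30.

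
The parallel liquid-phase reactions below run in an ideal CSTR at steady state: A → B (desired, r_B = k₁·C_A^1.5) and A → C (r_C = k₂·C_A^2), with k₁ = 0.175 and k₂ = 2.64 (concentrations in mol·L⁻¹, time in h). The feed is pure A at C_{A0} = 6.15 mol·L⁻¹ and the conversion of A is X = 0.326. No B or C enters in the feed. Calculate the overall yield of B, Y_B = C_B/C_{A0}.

0.0103

Exit C_A = C_{A0}(1−X) = 6.15×0.674 = 4.145 mol·L⁻¹.
A CSTR operates uniformly at the exit composition, giving r_B = 1.477 and r_C = 45.36 (each k·C_A^n at C_A = 4.145).
Fraction of consumed A going to B: r_B/(r_B+r_C) = 0.03153.
C_B = 0.03153·C_{A0}·X = 0.03153×6.15×0.326 = 0.0632 mol·L⁻¹; Y_B = C_B/C_{A0} = 0.0103.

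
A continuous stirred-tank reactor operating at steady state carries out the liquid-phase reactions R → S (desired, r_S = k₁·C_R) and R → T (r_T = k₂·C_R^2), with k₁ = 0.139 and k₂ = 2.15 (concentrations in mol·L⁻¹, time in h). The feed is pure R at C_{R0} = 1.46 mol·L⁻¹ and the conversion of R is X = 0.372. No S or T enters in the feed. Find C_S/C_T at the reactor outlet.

0.0705

Exit C_R = C_{R0}(1−X) = 1.46×0.628 = 0.9169 mol·L⁻¹.
In a CSTR the entire volume is at exit conditions, so r_S = 0.139×0.9169 = 0.1274 and r_T = 2.15×0.9169^2 = 1.807.
Overall selectivity = C_S/C_T = r_Sτ/(r_Tτ) = r_S/r_T = 0.0705.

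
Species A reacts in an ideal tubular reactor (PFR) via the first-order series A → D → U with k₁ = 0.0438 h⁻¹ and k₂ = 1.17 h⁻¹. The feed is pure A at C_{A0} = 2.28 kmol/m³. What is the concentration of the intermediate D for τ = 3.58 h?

0.0745 kmol/m³

The intermediate concentration in a first-order A→B→C sequence is C_D = k₁C_{A0}(e^(−k₁τ) − e^(−k₂τ))/(k₂−k₁).
e^(−k₁τ) = e^(−0.0438×3.58) = e^(−0.1568) = 0.8549; e^(−k₂τ) = e^(−4.189) = 0.01517.
C_D = 0.0438×2.28/(1.17−0.0438) × (0.8549−0.01517) = 0.08867×0.8397 = 0.07446 kmol/m³.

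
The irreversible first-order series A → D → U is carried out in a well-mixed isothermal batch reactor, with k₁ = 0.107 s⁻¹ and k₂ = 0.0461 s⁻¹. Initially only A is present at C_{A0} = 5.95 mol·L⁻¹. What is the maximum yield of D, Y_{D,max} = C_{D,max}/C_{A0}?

Evaluating C_D at t_opt = ln(k₂/k₁)/(k₂−k₁) gives C_{D,max}/C_{A0} = (k₁/k₂)^[k₂/(k₂−k₁)].
= (0.107/0.0461)^(0.0461/(0.0461−0.107)) = (2.321)^(-0.7570) = 0.5287.

0.529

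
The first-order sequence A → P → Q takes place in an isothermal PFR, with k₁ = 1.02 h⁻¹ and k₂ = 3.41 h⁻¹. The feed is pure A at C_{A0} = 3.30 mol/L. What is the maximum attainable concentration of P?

For a first-order series the maximum intermediate yield is C_{P,max}/C_{A0} = (k₁/k₂)^[k₂/(k₂−k₁)].
= (1.02/3.41)^(3.41/(3.41−1.02)) = (0.2991)^(1.427) = 0.1787.
C_{P,max} = 0.1787×3.30 = 0.590 mol/L.

0.590 mol/L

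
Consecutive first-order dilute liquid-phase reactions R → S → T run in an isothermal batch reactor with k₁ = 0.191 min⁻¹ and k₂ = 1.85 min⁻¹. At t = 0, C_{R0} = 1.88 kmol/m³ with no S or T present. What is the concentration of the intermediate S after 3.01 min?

The intermediate concentration in a first-order A→B→C sequence is C_S = k₁C_{R0}(e^(−k₁t) − e^(−k₂t))/(k₂−k₁).
e^(−k₁t) = e^(−0.191×3.01) = e^(−0.5749) = 0.5628; e^(−k₂t) = e^(−5.569) = 0.003816.
C_S = 0.191×1.88/(1.85−0.191) × (0.5628−0.003816) = 0.2164×0.5589 = 0.1210 kmol/m³.

0.121 kmol/m³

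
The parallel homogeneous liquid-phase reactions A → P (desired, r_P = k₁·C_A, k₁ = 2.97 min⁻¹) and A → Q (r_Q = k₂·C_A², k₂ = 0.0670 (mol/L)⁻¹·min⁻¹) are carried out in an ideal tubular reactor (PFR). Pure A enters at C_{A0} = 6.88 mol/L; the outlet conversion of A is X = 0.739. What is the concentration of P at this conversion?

C_A = C_{A0}(1−X) = 1.796 mol/L.
Along a PFR/batch, dC_P/dC_A = −r_P/(r_P+r_Q) = −k₁/(k₁+k₂·C_A).
Integrating from C_{A0} to C_A: C_P = (2.97/0.0670)·ln[(2.97+0.0670·6.88)/(2.97+0.0670·1.80)] = 44.33·ln(3.431/3.090) = 4.635 mol/L.

4.64 mol/L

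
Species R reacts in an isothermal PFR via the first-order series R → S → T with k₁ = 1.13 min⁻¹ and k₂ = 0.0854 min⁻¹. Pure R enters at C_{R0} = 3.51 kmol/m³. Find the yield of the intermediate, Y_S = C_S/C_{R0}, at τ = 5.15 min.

Solving the coupled first-order balances gives C_S(τ) = [k₁/(k₂−k₁)]·C_{R0}·(e^(−k₁τ) − e^(−k₂τ)).
e^(−k₁τ) = e^(−1.13×5.15) = e^(−5.819) = 0.002969; e^(−k₂τ) = e^(−0.4398) = 0.6442.
C_S = 1.13×3.51/(0.0854−1.13) × (0.002969−0.6442) = (-3.797)×(-0.6412) = 2.435 kmol/m³.
Y_S = C_S/C_{R0} = 2.435/3.51 = 0.694.

0.694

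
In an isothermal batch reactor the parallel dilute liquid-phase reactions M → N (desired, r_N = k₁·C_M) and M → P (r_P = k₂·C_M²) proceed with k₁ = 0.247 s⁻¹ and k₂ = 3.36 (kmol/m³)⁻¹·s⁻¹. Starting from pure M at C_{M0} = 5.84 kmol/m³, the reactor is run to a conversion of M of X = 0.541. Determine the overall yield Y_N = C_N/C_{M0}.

0.00962

C_M = C_{M0}(1−X) = 2.681 kmol/m³.
Along a PFR/batch, dC_N/dC_M = −r_N/(r_N+r_P) = −k₁/(k₁+k₂·C_M).
Integrating from C_{M0} to C_M: C_N = (0.247/3.36)·ln[(0.247+3.36·5.84)/(0.247+3.36·2.68)] = 0.07351·ln(19.87/9.254) = 0.05617 kmol/m³.
Y_N = C_N/C_{M0} = 0.05617/5.84 = 0.00962.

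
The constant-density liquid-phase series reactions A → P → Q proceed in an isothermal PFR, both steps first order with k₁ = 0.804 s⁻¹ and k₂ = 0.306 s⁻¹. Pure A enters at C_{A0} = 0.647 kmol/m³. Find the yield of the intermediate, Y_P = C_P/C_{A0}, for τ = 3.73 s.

0.435

The intermediate concentration in a first-order A→B→C sequence is C_P = k₁C_{A0}(e^(−k₁τ) − e^(−k₂τ))/(k₂−k₁).
e^(−k₁τ) = e^(−0.804×3.73) = e^(−2.999) = 0.04984; e^(−k₂τ) = e^(−1.141) = 0.3194.
C_P = 0.804×0.647/(0.306−0.804) × (0.04984−0.3194) = (-1.045)×(-0.2695) = 0.2815 kmol/m³.
Y_P = C_P/C_{A0} = 0.2815/0.647 = 0.435.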